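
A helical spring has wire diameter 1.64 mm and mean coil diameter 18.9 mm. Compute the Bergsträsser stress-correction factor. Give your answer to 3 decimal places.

1.116

C = D/d = 18.9/1.64 = 11.5244
K_B = (4C+2)/(4C−3) = 48.098/43.098 = 1.1160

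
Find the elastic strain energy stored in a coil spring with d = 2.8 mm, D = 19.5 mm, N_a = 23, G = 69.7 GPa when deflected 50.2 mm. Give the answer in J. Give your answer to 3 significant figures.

3.96 J

k = Gd⁴/(8D³N_a) = (69.7×10³)(2.8⁴)/(8·19.5³·23) = 3.1401 N/mm
U = ½kδ² = 0.5 × 3.1401 × 50.2² = 3956.6 N·mm = 3.9566 J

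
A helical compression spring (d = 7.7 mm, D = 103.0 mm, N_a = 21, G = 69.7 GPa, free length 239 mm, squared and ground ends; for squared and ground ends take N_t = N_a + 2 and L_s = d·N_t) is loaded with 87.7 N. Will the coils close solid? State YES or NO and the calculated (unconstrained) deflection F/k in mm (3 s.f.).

k = Gd⁴/(8D³N_a) = (69.7×10³)(7.7⁴)/(8·103.0³·21) = 1.3347 N/mm
N_t = 23; L_s = 7.7·23 = 177.1 mm; δ_solid = L₀ − L_s = 239 − 177.1 = 61.9 mm
δ = F/k = 87.7/1.3347 = 65.709 mm
δ ≥ δ_solid → spring goes solid

YES, δ = 65.7 mm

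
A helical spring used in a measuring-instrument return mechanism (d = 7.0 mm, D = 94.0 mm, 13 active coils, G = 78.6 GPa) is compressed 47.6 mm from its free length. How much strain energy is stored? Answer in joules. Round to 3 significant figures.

2.48 J

k = Gd⁴/(8D³N_a) = (78.6×10³)(7.0⁴)/(8·94.0³·13) = 2.1847 N/mm
U = ½kδ² = 0.5 × 2.1847 × 47.6² = 2475 N·mm = 2.475 J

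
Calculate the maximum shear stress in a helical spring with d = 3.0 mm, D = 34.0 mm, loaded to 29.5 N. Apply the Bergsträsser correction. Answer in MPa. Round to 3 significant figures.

106 MPa

Spring index C = D/d = 34.0/3.0 = 11.3333
K_B = (4C+2)/(4C−3) = 47.333/42.333 = 1.1181
τ₀ = 8FD/(πd³) = 8·29.5·34.0/(π·3.0³) = 8024/84.823 = 94.597 MPa
τ_max = K·τ₀ = 1.1181 × 94.597 = 105.77 MPa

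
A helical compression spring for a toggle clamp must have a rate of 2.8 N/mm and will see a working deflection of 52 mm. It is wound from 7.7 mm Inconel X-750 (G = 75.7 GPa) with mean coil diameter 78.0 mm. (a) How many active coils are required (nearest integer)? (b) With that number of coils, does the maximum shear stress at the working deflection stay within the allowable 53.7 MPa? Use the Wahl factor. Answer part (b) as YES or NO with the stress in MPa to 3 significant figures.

N_a = Gd⁴/(8D³k) = (75.7×10³)(7.7⁴)/(8·78.0³·2.8) = 25.03 → N_a = 25
Actual rate k = Gd⁴/(8D³·25) = 2.8038 N/mm
Working load F = kδ = 2.8038·52 = 145.8 N
C = 78.0/7.7 = 10.1299; K_W = (4C−1)/(4C−4)+0.615/C = 1.1429
τ_max = K_W·8FD/(πd³) = 1.1429·63.432 = 72.494 MPa
τ_max > 53.7 MPa → exceeds allowable

(a) 25 coils; (b) NO, τ_max = 72.5 MPa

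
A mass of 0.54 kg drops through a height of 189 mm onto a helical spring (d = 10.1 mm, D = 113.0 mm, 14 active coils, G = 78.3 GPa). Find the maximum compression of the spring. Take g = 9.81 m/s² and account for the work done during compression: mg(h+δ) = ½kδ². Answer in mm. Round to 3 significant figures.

k = Gd⁴/(8D³N_a) = (78.3×10³)(10.1⁴)/(8·113.0³·14) = 5.0419 N/mm
W = mg = 0.54 × 9.81 = 5.2974 N
½kδ² − Wδ − Wh = 0 → δ = (W + √(W² + 2kWh))/k
δ = (5.2974 + √(28.062 + 10096))/5.0419 = (5.2974 + 100.62)/5.0419 = 21.007 mm

21.0 mm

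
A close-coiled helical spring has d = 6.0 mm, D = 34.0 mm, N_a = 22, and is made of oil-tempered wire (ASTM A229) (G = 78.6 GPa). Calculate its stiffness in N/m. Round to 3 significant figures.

k = Gd⁴/(8D³N_a) = (78.6×10³ × 6.0⁴) / (8 × 34.0³ × 22)
  = 1.01866e+08 / 6.9175e+06 = 14.726 N/mm = 14726 N/m

14700 N/m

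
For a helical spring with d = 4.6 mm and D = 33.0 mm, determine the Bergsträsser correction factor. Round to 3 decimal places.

1.195

C = D/d = 33.0/4.6 = 7.1739
K_B = (4C+2)/(4C−3) = 30.696/25.696 = 1.1946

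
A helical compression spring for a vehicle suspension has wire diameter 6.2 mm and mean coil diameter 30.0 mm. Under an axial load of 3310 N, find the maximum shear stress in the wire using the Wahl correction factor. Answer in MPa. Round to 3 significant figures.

Spring index C = D/d = 30.0/6.2 = 4.8387
K_W = (4C−1)/(4C−4) + 0.615/C = 18.355/15.355 + 0.1271 = 1.3225
τ₀ = 8FD/(πd³) = 8·3310·30.0/(π·6.2³) = 794400/748.73 = 1061 MPa
τ_max = K·τ₀ = 1.3225 × 1061 = 1403.1 MPa

1400 MPa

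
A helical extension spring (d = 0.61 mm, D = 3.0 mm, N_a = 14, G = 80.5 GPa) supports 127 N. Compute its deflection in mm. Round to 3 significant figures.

34.5 mm

k = Gd⁴/(8D³N_a) = (80.5×10³)(0.61⁴)/(8·3.0³·14) = 3.6858 N/mm
δ = F/k = 127 / 3.6858 = 34.456 mm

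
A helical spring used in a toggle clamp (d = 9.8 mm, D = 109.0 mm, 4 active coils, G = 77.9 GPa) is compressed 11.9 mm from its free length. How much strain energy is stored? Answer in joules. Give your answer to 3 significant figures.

k = Gd⁴/(8D³N_a) = (77.9×10³)(9.8⁴)/(8·109.0³·4) = 17.339 N/mm
U = ½kδ² = 0.5 × 17.339 × 11.9² = 1227.7 N·mm = 1.2277 J

1.23 J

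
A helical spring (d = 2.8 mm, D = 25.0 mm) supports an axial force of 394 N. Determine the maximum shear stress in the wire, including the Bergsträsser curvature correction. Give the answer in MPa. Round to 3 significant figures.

1320 MPa

Spring index C = D/d = 25.0/2.8 = 8.9286
K_B = (4C+2)/(4C−3) = 37.714/32.714 = 1.1528
τ₀ = 8FD/(πd³) = 8·394·25.0/(π·2.8³) = 78800/68.964 = 1142.6 MPa
τ_max = K·τ₀ = 1.1528 × 1142.6 = 1317.3 MPa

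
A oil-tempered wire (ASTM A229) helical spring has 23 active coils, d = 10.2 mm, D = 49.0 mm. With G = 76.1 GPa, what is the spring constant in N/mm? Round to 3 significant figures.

k = Gd⁴/(8D³N_a) = (76.1×10³ × 10.2⁴) / (8 × 49.0³ × 23)
  = 8.23731e+08 / 2.16474e+07 = 38.052 N/mm

38.1 N/mm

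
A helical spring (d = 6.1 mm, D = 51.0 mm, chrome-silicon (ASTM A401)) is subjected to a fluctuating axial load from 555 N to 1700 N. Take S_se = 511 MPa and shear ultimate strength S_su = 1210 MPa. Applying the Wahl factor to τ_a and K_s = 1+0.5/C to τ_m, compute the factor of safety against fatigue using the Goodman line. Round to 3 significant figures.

0.758

C = D/d = 51.0/6.1 = 8.3607; K_W = (4C−1)/(4C−4)+0.615/C = 1.1755; K_s = 1+0.5/C = 1.0598
F_a = (F_max−F_min)/2 = 572.5 N; F_m = (F_max+F_min)/2 = 1127.5 N
τ_a = K_W·8F_aD/(πd³) = 1.1755 × 327.56 = 385.04 MPa
τ_m = K_s·8F_mD/(πd³) = 1.0598 × 645.12 = 683.7 MPa
Goodman: 1/n_f = τ_a/S_se + τ_m/S_su = 385.04/511 + 683.7/1210 = 0.75349 + 0.56504 = 1.3185
n_f = 1/1.3185 = 0.7584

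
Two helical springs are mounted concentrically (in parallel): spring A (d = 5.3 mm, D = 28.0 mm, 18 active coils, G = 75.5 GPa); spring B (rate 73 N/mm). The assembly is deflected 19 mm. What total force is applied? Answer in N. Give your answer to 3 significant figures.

k_A = Gd⁴/(8D³N_a) = (75.5×10³)(5.3⁴)/(8·28.0³·18) = 18.846 N/mm
Parallel: k_eq = 18.846 + 73 = 91.846 N/mm
F = k_eq·δ = 91.846·19 = 1745.1 N

1750 N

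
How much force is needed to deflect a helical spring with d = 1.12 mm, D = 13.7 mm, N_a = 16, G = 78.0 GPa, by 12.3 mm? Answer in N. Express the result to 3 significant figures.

4.59 N

k = Gd⁴/(8D³N_a) = (78.0×10³)(1.12⁴)/(8·13.7³·16) = 0.3729 N/mm
F = k·δ = 0.3729 × 12.3 = 4.5867 N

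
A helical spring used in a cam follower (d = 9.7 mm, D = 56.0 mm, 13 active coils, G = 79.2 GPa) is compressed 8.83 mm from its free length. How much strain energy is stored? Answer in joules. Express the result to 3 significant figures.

k = Gd⁴/(8D³N_a) = (79.2×10³)(9.7⁴)/(8·56.0³·13) = 38.39 N/mm
U = ½kδ² = 0.5 × 38.39 × 8.83² = 1496.6 N·mm = 1.4966 J

1.50 J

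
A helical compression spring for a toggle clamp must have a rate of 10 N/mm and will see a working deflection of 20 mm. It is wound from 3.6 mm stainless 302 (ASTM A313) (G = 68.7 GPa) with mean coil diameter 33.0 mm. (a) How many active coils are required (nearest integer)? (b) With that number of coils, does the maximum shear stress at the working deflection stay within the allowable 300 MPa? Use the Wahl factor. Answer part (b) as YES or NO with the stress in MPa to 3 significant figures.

(a) 4 coils; (b) NO, τ_max = 419 MPa

N_a = Gd⁴/(8D³k) = (68.7×10³)(3.6⁴)/(8·33.0³·10) = 4.014 → N_a = 4
Actual rate k = Gd⁴/(8D³·4) = 10.034 N/mm
Working load F = kδ = 10.034·20 = 200.68 N
C = 33.0/3.6 = 9.1667; K_W = (4C−1)/(4C−4)+0.615/C = 1.1589
τ_max = K_W·8FD/(πd³) = 1.1589·361.45 = 418.9 MPa
τ_max > 300 MPa → exceeds allowable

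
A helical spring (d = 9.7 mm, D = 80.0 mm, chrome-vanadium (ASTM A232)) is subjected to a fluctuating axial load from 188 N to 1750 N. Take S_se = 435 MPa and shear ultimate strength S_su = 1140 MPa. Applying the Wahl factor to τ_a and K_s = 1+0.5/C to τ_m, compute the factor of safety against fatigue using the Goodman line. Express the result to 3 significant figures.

C = D/d = 80.0/9.7 = 8.2474; K_W = (4C−1)/(4C−4)+0.615/C = 1.1781; K_s = 1+0.5/C = 1.0606
F_a = (F_max−F_min)/2 = 781 N; F_m = (F_max+F_min)/2 = 969 N
τ_a = K_W·8F_aD/(πd³) = 1.1781 × 174.33 = 205.37 MPa
τ_m = K_s·8F_mD/(πd³) = 1.0606 × 216.29 = 229.4 MPa
Goodman: 1/n_f = τ_a/S_se + τ_m/S_su = 205.37/435 + 229.4/1140 = 0.47211 + 0.20123 = 0.67334
n_f = 1/0.67334 = 1.485

1.49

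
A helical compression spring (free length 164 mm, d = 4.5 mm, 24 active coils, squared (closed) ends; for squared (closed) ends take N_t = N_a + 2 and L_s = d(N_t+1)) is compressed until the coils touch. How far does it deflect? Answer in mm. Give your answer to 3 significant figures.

42.5 mm

N_t = 26; L_s = 4.5·27 = 121.5 mm
δ_solid = L₀ − L_s = 164 − 121.5 = 42.5 mm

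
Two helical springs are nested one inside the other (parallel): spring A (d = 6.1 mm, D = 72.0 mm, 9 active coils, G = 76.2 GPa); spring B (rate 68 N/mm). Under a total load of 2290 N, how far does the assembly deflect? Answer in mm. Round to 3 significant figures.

k_A = Gd⁴/(8D³N_a) = (76.2×10³)(6.1⁴)/(8·72.0³·9) = 3.9259 N/mm
Parallel: k_eq = 3.9259 + 68 = 71.926 N/mm
δ = F/k_eq = 2290/71.926 = 31.838 mm

31.8 mm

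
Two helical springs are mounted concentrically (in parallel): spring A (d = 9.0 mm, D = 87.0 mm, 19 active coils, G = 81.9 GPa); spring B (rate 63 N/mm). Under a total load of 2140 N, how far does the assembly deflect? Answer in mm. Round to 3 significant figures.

31.3 mm

k_A = Gd⁴/(8D³N_a) = (81.9×10³)(9.0⁴)/(8·87.0³·19) = 5.3685 N/mm
Parallel: k_eq = 5.3685 + 63 = 68.368 N/mm
δ = F/k_eq = 2140/68.368 = 31.301 mm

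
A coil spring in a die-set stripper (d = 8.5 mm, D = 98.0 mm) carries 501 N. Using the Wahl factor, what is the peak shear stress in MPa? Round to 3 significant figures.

229 MPa

Spring index C = D/d = 98.0/8.5 = 11.5294
K_W = (4C−1)/(4C−4) + 0.615/C = 45.118/42.118 + 0.0533 = 1.1246
τ₀ = 8FD/(πd³) = 8·501·98.0/(π·8.5³) = 392784/1929.3 = 203.59 MPa
τ_max = K·τ₀ = 1.1246 × 203.59 = 228.95 MPa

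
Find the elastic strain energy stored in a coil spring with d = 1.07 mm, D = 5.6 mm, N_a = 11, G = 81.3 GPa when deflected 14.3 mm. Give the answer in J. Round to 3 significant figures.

0.705 J

k = Gd⁴/(8D³N_a) = (81.3×10³)(1.07⁴)/(8·5.6³·11) = 6.8957 N/mm
U = ½kδ² = 0.5 × 6.8957 × 14.3² = 705.05 N·mm = 0.70505 J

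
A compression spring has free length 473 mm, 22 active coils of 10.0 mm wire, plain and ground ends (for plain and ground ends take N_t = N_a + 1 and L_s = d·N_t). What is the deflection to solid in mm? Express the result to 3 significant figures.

243 mm

N_t = 23; L_s = 10.0·23 = 230 mm
δ_solid = L₀ − L_s = 473 − 230 = 243 mm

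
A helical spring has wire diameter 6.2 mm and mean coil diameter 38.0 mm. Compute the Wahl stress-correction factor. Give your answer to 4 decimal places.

1.2466

C = D/d = 38.0/6.2 = 6.1290
K_W = (4C−1)/(4C−4) + 0.615/C = 23.516/20.516 + 0.1003 = 1.2466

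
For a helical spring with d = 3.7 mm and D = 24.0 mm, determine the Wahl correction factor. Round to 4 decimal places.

1.2315

C = D/d = 24.0/3.7 = 6.4865
K_W = (4C−1)/(4C−4) + 0.615/C = 24.946/21.946 + 0.0948 = 1.2315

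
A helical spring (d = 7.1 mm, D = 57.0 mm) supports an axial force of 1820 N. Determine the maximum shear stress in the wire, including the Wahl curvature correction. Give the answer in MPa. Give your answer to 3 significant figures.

873 MPa

Spring index C = D/d = 57.0/7.1 = 8.0282
K_W = (4C−1)/(4C−4) + 0.615/C = 31.113/28.113 + 0.0766 = 1.1833
τ₀ = 8FD/(πd³) = 8·1820·57.0/(π·7.1³) = 829920/1124.4 = 738.09 MPa
τ_max = K·τ₀ = 1.1833 × 738.09 = 873.4 MPa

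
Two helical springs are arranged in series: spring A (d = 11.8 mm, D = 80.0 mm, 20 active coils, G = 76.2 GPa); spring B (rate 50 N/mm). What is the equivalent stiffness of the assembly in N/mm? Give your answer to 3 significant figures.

13.3 N/mm

k_A = Gd⁴/(8D³N_a) = (76.2×10³)(11.8⁴)/(8·80.0³·20) = 18.034 N/mm
Series: 1/k_eq = 1/18.034 + 1/50 = 0.075451; k_eq = 13.254 N/mm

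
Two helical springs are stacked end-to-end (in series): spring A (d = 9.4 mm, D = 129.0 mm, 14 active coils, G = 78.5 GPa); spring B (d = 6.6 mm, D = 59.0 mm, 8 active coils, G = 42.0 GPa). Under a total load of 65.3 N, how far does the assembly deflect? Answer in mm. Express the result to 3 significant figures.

36.4 mm

k_A = Gd⁴/(8D³N_a) = (78.5×10³)(9.4⁴)/(8·129.0³·14) = 2.5491 N/mm
k_B = Gd⁴/(8D³N_a) = (42.0×10³)(6.6⁴)/(8·59.0³·8) = 6.063 N/mm
Series: 1/k_eq = 1/2.5491 + 1/6.063 = 0.55722; k_eq = 1.7946 N/mm
δ = F/k_eq = 65.3/1.7946 = 36.387 mm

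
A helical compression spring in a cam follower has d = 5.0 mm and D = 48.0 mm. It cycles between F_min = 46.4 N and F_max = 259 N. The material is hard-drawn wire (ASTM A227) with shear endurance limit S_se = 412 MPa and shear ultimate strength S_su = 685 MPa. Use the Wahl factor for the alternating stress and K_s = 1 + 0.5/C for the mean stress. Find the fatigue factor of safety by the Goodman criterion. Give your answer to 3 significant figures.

1.92

C = D/d = 48.0/5.0 = 9.6000; K_W = (4C−1)/(4C−4)+0.615/C = 1.1513; K_s = 1+0.5/C = 1.0521
F_a = (F_max−F_min)/2 = 106.3 N; F_m = (F_max+F_min)/2 = 152.7 N
τ_a = K_W·8F_aD/(πd³) = 1.1513 × 103.95 = 119.67 MPa
τ_m = K_s·8F_mD/(πd³) = 1.0521 × 149.32 = 157.09 MPa
Goodman: 1/n_f = τ_a/S_se + τ_m/S_su = 119.67/412 + 157.09/685 = 0.29046 + 0.22933 = 0.51979
n_f = 1/0.51979 = 1.924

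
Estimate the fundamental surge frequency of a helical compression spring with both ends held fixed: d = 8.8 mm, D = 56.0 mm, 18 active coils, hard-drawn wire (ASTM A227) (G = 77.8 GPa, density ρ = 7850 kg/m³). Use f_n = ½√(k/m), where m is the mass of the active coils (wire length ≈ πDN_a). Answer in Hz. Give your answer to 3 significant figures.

k = Gd⁴/(8D³N_a) = (77.8×10³)(8.8⁴)/(8·56.0³·18) = 18.449 N/mm = 18449 N/m
Wire length L = πDN_a = π·56.0·18 = 3166.7 mm
m = ρ·(πd²/4)·L = 7850 × 60.821×10⁻⁶ m² × 3.1667 m = 1.5119 kg
f_n = ½√(k/m) = 0.5·√(18449/1.5119) = 0.5·√(12202) = 55.232 Hz

55.2 Hz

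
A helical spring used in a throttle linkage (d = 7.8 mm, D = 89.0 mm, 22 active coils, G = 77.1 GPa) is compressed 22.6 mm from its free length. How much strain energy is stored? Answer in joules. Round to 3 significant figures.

0.587 J

k = Gd⁴/(8D³N_a) = (77.1×10³)(7.8⁴)/(8·89.0³·22) = 2.3001 N/mm
U = ½kδ² = 0.5 × 2.3001 × 22.6² = 587.4 N·mm = 0.5874 J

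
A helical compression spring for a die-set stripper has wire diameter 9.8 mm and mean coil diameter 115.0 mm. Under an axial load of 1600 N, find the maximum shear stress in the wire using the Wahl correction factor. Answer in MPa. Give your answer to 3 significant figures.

559 MPa

Spring index C = D/d = 115.0/9.8 = 11.7347
K_W = (4C−1)/(4C−4) + 0.615/C = 45.939/42.939 + 0.0524 = 1.1223
τ₀ = 8FD/(πd³) = 8·1600·115.0/(π·9.8³) = 1.472e+06/2956.8 = 497.83 MPa
τ_max = K·τ₀ = 1.1223 × 497.83 = 558.7 MPa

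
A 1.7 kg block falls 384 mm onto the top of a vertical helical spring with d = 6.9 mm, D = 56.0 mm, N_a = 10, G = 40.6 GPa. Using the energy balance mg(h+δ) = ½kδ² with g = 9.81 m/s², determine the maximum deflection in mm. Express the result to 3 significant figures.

46.8 mm

k = Gd⁴/(8D³N_a) = (40.6×10³)(6.9⁴)/(8·56.0³·10) = 6.5504 N/mm
W = mg = 1.7 × 9.81 = 16.677 N
½kδ² − Wδ − Wh = 0 → δ = (W + √(W² + 2kWh))/k
δ = (16.677 + √(278.12 + 83897.2))/6.5504 = (16.677 + 290.13)/6.5504 = 46.838 mm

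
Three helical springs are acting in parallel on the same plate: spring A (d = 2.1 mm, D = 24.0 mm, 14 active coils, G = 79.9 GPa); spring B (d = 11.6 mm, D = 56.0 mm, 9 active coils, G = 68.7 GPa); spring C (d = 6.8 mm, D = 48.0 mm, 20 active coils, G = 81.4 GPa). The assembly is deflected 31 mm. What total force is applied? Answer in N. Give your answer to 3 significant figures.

3390 N

k_A = Gd⁴/(8D³N_a) = (79.9×10³)(2.1⁴)/(8·24.0³·14) = 1.0036 N/mm
k_B = Gd⁴/(8D³N_a) = (68.7×10³)(11.6⁴)/(8·56.0³·9) = 98.377 N/mm
k_C = Gd⁴/(8D³N_a) = (81.4×10³)(6.8⁴)/(8·48.0³·20) = 9.836 N/mm
Parallel: k_eq = 1.0036 + 98.377 + 9.836 = 109.22 N/mm
F = k_eq·δ = 109.22·31 = 3385.7 N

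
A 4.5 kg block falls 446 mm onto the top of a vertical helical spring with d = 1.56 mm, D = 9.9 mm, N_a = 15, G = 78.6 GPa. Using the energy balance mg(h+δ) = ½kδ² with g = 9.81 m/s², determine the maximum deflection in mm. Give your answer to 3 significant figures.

k = Gd⁴/(8D³N_a) = (78.6×10³)(1.56⁴)/(8·9.9³·15) = 3.9979 N/mm
W = mg = 4.5 × 9.81 = 44.145 N
½kδ² − Wδ − Wh = 0 → δ = (W + √(W² + 2kWh))/k
δ = (44.145 + √(1948.8 + 157427))/3.9979 = (44.145 + 399.22)/3.9979 = 110.9 mm

111 mm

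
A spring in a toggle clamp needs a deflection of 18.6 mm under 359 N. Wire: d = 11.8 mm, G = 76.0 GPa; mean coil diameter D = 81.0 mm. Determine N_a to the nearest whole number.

Required rate k = F/δ = 359/18.6 = 19.301 N/mm
N_a = Gd⁴/(8D³k) = (76.0×10³ × 11.8⁴)/(8 × 81.0³ × 19.301)
    = 1.47347e+09 / 8.20591e+07 = 17.96 → 18 coils

18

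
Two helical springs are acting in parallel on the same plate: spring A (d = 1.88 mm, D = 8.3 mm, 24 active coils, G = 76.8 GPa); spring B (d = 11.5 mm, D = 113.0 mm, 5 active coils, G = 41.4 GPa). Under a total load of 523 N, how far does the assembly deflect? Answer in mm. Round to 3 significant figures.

k_A = Gd⁴/(8D³N_a) = (76.8×10³)(1.88⁴)/(8·8.3³·24) = 8.7389 N/mm
k_B = Gd⁴/(8D³N_a) = (41.4×10³)(11.5⁴)/(8·113.0³·5) = 12.546 N/mm
Parallel: k_eq = 8.7389 + 12.546 = 21.285 N/mm
δ = F/k_eq = 523/21.285 = 24.572 mm

24.6 mm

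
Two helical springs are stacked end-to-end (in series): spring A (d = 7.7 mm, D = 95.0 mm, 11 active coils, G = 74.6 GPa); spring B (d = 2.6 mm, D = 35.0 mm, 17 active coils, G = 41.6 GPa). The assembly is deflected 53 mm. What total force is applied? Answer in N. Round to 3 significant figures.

k_A = Gd⁴/(8D³N_a) = (74.6×10³)(7.7⁴)/(8·95.0³·11) = 3.4757 N/mm
k_B = Gd⁴/(8D³N_a) = (41.6×10³)(2.6⁴)/(8·35.0³·17) = 0.32602 N/mm
Series: 1/k_eq = 1/3.4757 + 1/0.32602 = 3.355; k_eq = 0.29806 N/mm
F = k_eq·δ = 0.29806·53 = 15.797 N

15.8 N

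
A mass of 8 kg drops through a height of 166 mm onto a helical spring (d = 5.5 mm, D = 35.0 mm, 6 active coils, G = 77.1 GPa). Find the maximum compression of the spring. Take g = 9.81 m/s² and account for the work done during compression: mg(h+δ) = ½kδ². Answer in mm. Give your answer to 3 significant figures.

30.0 mm

k = Gd⁴/(8D³N_a) = (77.1×10³)(5.5⁴)/(8·35.0³·6) = 34.281 N/mm
W = mg = 8 × 9.81 = 78.48 N
½kδ² − Wδ − Wh = 0 → δ = (W + √(W² + 2kWh))/k
δ = (78.48 + √(6159.1 + 893217))/34.281 = (78.48 + 948.35)/34.281 = 29.953 mm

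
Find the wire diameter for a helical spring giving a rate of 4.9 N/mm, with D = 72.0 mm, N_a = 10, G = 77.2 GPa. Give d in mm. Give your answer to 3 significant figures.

d = (8D³N_a·k / G)^(1/4) = (8·72.0³·10·4.9 / (77.2×10³))^0.25
  = (1895.2)^0.25 = 6.5981 mm

6.60 mm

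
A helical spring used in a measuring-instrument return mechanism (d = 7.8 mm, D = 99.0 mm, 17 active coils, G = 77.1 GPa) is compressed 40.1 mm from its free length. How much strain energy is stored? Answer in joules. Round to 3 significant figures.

1.74 J

k = Gd⁴/(8D³N_a) = (77.1×10³)(7.8⁴)/(8·99.0³·17) = 2.1627 N/mm
U = ½kδ² = 0.5 × 2.1627 × 40.1² = 1738.8 N·mm = 1.7388 J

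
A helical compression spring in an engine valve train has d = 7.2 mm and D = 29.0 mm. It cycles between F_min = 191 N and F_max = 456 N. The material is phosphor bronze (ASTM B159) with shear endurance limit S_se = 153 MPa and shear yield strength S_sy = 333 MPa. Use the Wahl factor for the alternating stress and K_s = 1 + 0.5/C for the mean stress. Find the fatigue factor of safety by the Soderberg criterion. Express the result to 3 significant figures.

C = D/d = 29.0/7.2 = 4.0278; K_W = (4C−1)/(4C−4)+0.615/C = 1.4004; K_s = 1+0.5/C = 1.1241
F_a = (F_max−F_min)/2 = 132.5 N; F_m = (F_max+F_min)/2 = 323.5 N
τ_a = K_W·8F_aD/(πd³) = 1.4004 × 26.215 = 36.712 MPa
τ_m = K_s·8F_mD/(πd³) = 1.1241 × 64.005 = 71.951 MPa
Soderberg: 1/n_f = τ_a/S_se + τ_m/S_sy = 36.712/153 + 71.951/333 = 0.23995 + 0.21607 = 0.45602
n_f = 1/0.45602 = 2.193

2.19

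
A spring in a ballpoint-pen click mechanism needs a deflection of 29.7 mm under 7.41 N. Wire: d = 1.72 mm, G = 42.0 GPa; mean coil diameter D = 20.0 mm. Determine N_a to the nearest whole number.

Required rate k = F/δ = 7.41/29.7 = 0.24949 N/mm
N_a = Gd⁴/(8D³k) = (42.0×10³ × 1.72⁴)/(8 × 20.0³ × 0.24949)
    = 367589 / 15967.7 = 23.02 → 23 coils

23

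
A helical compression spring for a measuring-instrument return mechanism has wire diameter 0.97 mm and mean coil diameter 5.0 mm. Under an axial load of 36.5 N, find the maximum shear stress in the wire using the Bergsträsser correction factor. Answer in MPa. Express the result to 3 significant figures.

Spring index C = D/d = 5.0/0.97 = 5.1546
K_B = (4C+2)/(4C−3) = 22.619/17.619 = 1.2838
τ₀ = 8FD/(πd³) = 8·36.5·5.0/(π·0.97³) = 1460/2.8672 = 509.2 MPa
τ_max = K·τ₀ = 1.2838 × 509.2 = 653.71 MPa

654 MPa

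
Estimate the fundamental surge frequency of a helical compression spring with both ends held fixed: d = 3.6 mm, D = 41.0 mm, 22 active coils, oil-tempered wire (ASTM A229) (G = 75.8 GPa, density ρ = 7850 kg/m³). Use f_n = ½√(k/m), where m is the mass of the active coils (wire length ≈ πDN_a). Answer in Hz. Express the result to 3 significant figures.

k = Gd⁴/(8D³N_a) = (75.8×10³)(3.6⁴)/(8·41.0³·22) = 1.0496 N/mm = 1049.6 N/m
Wire length L = πDN_a = π·41.0·22 = 2833.7 mm
m = ρ·(πd²/4)·L = 7850 × 10.179×10⁻⁶ m² × 2.8337 m = 0.22642 kg
f_n = ½√(k/m) = 0.5·√(1049.6/0.22642) = 0.5·√(4635.5) = 34.042 Hz

34.0 Hz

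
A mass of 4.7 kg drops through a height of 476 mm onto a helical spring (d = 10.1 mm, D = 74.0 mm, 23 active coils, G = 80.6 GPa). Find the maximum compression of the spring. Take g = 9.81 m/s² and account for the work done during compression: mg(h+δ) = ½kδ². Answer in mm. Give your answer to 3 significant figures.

66.7 mm

k = Gd⁴/(8D³N_a) = (80.6×10³)(10.1⁴)/(8·74.0³·23) = 11.249 N/mm
W = mg = 4.7 × 9.81 = 46.107 N
½kδ² − Wδ − Wh = 0 → δ = (W + √(W² + 2kWh))/k
δ = (46.107 + √(2125.9 + 493755))/11.249 = (46.107 + 704.19)/11.249 = 66.7 mm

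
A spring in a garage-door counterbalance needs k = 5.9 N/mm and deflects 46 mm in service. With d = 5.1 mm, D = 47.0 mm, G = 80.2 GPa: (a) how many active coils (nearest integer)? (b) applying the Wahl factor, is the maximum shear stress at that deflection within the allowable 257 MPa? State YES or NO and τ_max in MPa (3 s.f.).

N_a = Gd⁴/(8D³k) = (80.2×10³)(5.1⁴)/(8·47.0³·5.9) = 11.07 → N_a = 11
Actual rate k = Gd⁴/(8D³·11) = 5.9385 N/mm
Working load F = kδ = 5.9385·46 = 273.17 N
C = 47.0/5.1 = 9.2157; K_W = (4C−1)/(4C−4)+0.615/C = 1.1580
τ_max = K_W·8FD/(πd³) = 1.1580·246.47 = 285.42 MPa
τ_max > 257 MPa → exceeds allowable

(a) 11 coils; (b) NO, τ_max = 285 MPa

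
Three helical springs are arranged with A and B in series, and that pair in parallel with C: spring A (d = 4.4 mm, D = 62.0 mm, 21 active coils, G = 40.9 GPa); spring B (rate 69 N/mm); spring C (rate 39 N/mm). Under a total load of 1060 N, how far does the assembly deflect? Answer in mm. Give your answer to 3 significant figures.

26.9 mm

k_A = Gd⁴/(8D³N_a) = (40.9×10³)(4.4⁴)/(8·62.0³·21) = 0.38287 N/mm
Springs A,B series: k_AB = 1/(1/0.38287+1/69) = 0.38076 N/mm; parallel with C: k_eq = 0.38076+39 = 39.381 N/mm
δ = F/k_eq = 1060/39.381 = 26.917 mm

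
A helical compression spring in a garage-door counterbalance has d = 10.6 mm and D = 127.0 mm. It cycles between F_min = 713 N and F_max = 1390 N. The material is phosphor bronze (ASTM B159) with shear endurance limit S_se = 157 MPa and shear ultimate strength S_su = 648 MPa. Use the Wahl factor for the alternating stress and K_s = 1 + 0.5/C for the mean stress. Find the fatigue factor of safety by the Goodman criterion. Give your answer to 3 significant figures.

0.897

C = D/d = 127.0/10.6 = 11.9811; K_W = (4C−1)/(4C−4)+0.615/C = 1.1196; K_s = 1+0.5/C = 1.0417
F_a = (F_max−F_min)/2 = 338.5 N; F_m = (F_max+F_min)/2 = 1051.5 N
τ_a = K_W·8F_aD/(πd³) = 1.1196 × 91.915 = 102.91 MPa
τ_m = K_s·8F_mD/(πd³) = 1.0417 × 285.52 = 297.43 MPa
Goodman: 1/n_f = τ_a/S_se + τ_m/S_su = 102.91/157 + 297.43/648 = 0.65548 + 0.45900 = 1.1145
n_f = 1/1.1145 = 0.8973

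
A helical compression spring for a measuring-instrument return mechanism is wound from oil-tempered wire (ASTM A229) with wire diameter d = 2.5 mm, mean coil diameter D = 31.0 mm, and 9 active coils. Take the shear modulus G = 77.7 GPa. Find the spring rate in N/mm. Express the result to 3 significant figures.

k = Gd⁴/(8D³N_a) = (77.7×10³ × 2.5⁴) / (8 × 31.0³ × 9)
  = 3.03516e+06 / 2.14495e+06 = 1.415 N/mm

1.42 N/mm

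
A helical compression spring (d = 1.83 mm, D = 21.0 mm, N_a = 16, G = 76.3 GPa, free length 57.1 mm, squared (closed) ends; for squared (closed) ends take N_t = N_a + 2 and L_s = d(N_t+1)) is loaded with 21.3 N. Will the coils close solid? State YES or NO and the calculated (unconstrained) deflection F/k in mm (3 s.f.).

YES, δ = 29.5 mm

k = Gd⁴/(8D³N_a) = (76.3×10³)(1.83⁴)/(8·21.0³·16) = 0.72187 N/mm
N_t = 18; L_s = 1.83·19 = 34.77 mm; δ_solid = L₀ − L_s = 57.1 − 34.77 = 22.33 mm
δ = F/k = 21.3/0.72187 = 29.507 mm
δ ≥ δ_solid → spring goes solid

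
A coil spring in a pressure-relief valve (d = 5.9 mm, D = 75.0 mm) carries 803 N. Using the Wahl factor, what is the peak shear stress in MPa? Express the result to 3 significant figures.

831 MPa

Spring index C = D/d = 75.0/5.9 = 12.7119
K_W = (4C−1)/(4C−4) + 0.615/C = 49.847/46.847 + 0.0484 = 1.1124
τ₀ = 8FD/(πd³) = 8·803·75.0/(π·5.9³) = 481800/645.22 = 746.73 MPa
τ_max = K·τ₀ = 1.1124 × 746.73 = 830.67 MPa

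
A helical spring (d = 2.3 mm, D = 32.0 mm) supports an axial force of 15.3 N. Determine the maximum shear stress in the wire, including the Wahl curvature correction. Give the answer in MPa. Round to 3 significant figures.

113 MPa

Spring index C = D/d = 32.0/2.3 = 13.9130
K_W = (4C−1)/(4C−4) + 0.615/C = 54.652/51.652 + 0.0442 = 1.1023
τ₀ = 8FD/(πd³) = 8·15.3·32.0/(π·2.3³) = 3916.8/38.224 = 102.47 MPa
τ_max = K·τ₀ = 1.1023 × 102.47 = 112.95 MPa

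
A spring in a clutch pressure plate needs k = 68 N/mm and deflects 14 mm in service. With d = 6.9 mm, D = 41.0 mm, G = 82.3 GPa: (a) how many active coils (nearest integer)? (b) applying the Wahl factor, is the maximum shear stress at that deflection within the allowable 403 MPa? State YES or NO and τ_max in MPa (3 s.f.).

N_a = Gd⁴/(8D³k) = (82.3×10³)(6.9⁴)/(8·41.0³·68) = 4.976 → N_a = 5
Actual rate k = Gd⁴/(8D³·5) = 67.668 N/mm
Working load F = kδ = 67.668·14 = 947.35 N
C = 41.0/6.9 = 5.9420; K_W = (4C−1)/(4C−4)+0.615/C = 1.2553
τ_max = K_W·8FD/(πd³) = 1.2553·301.09 = 377.94 MPa
τ_max ≤ 403 MPa → acceptable

(a) 5 coils; (b) YES, τ_max = 378 MPa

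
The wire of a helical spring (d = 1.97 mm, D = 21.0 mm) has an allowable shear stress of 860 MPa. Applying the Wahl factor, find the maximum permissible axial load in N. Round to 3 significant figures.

108 N

C = D/d = 21.0/1.97 = 10.6599
K_W = (4C−1)/(4C−4) + 0.615/C = 41.640/38.640 + 0.0577 = 1.1353
τ_max = K·8FD/(πd³) → F_max = τ_allow·πd³/(8DK)
F_max = 860·π·1.97³/(8·21.0·1.1353) = 20656/190.74 = 108.3 N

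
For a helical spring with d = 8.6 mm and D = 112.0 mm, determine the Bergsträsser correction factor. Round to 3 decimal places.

C = D/d = 112.0/8.6 = 13.0233
K_B = (4C+2)/(4C−3) = 54.093/49.093 = 1.1018

1.102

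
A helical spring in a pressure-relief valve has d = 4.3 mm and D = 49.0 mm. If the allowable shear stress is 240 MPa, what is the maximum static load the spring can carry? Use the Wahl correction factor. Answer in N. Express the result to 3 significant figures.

136 N

C = D/d = 49.0/4.3 = 11.3953
K_W = (4C−1)/(4C−4) + 0.615/C = 44.581/41.581 + 0.0540 = 1.1261
τ_max = K·8FD/(πd³) → F_max = τ_allow·πd³/(8DK)
F_max = 240·π·4.3³/(8·49.0·1.1261) = 59947/441.44 = 135.8 N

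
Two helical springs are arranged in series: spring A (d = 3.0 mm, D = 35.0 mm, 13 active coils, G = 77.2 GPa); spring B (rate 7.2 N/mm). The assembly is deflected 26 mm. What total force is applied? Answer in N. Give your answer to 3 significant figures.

k_A = Gd⁴/(8D³N_a) = (77.2×10³)(3.0⁴)/(8·35.0³·13) = 1.4024 N/mm
Series: 1/k_eq = 1/1.4024 + 1/7.2 = 0.85196; k_eq = 1.1738 N/mm
F = k_eq·δ = 1.1738·26 = 30.518 N

30.5 N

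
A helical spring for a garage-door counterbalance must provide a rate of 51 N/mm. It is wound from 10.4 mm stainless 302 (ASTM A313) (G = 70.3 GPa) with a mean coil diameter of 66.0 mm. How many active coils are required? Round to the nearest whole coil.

N_a = Gd⁴/(8D³k) = (70.3×10³ × 10.4⁴)/(8 × 66.0³ × 51)
    = 8.22411e+08 / 1.17298e+08 = 7.011 → 7 coils

7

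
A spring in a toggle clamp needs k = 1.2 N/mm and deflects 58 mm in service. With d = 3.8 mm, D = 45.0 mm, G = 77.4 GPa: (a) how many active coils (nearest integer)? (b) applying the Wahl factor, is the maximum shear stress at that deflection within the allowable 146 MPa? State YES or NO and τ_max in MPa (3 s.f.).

(a) 18 coils; (b) NO, τ_max = 167 MPa

N_a = Gd⁴/(8D³k) = (77.4×10³)(3.8⁴)/(8·45.0³·1.2) = 18.45 → N_a = 18
Actual rate k = Gd⁴/(8D³·18) = 1.2299 N/mm
Working load F = kδ = 1.2299·58 = 71.335 N
C = 45.0/3.8 = 11.8421; K_W = (4C−1)/(4C−4)+0.615/C = 1.1211
τ_max = K_W·8FD/(πd³) = 1.1211·148.97 = 167.01 MPa
τ_max > 146 MPa → exceeds allowable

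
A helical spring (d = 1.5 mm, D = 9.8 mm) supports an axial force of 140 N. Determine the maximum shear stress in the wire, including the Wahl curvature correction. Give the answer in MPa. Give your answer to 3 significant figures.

Spring index C = D/d = 9.8/1.5 = 6.5333
K_W = (4C−1)/(4C−4) + 0.615/C = 25.133/22.133 + 0.0941 = 1.2297
τ₀ = 8FD/(πd³) = 8·140·9.8/(π·1.5³) = 10976/10.603 = 1035.2 MPa
τ_max = K·τ₀ = 1.2297 × 1035.2 = 1272.9 MPa

1270 MPa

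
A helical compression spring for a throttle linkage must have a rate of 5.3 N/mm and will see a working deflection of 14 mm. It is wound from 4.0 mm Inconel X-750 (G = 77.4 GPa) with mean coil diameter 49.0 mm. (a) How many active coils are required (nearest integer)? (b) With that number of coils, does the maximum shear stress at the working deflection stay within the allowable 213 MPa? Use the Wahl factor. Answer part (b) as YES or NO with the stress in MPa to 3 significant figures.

N_a = Gd⁴/(8D³k) = (77.4×10³)(4.0⁴)/(8·49.0³·5.3) = 3.972 → N_a = 4
Actual rate k = Gd⁴/(8D³·4) = 5.2631 N/mm
Working load F = kδ = 5.2631·14 = 73.684 N
C = 49.0/4.0 = 12.2500; K_W = (4C−1)/(4C−4)+0.615/C = 1.1169
τ_max = K_W·8FD/(πd³) = 1.1169·143.66 = 160.45 MPa
τ_max ≤ 213 MPa → acceptable

(a) 4 coils; (b) YES, τ_max = 160 MPa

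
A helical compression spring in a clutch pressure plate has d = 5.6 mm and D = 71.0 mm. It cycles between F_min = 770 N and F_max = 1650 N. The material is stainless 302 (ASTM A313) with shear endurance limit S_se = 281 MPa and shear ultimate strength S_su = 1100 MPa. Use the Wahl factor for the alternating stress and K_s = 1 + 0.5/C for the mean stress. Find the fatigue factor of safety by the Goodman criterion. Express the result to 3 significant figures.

C = D/d = 71.0/5.6 = 12.6786; K_W = (4C−1)/(4C−4)+0.615/C = 1.1127; K_s = 1+0.5/C = 1.0394
F_a = (F_max−F_min)/2 = 440 N; F_m = (F_max+F_min)/2 = 1210 N
τ_a = K_W·8F_aD/(πd³) = 1.1127 × 452.99 = 504.05 MPa
τ_m = K_s·8F_mD/(πd³) = 1.0394 × 1245.7 = 1294.8 MPa
Goodman: 1/n_f = τ_a/S_se + τ_m/S_su = 504.05/281 + 1294.8/1100 = 1.79378 + 1.17713 = 2.9709
n_f = 1/2.9709 = 0.3366

0.337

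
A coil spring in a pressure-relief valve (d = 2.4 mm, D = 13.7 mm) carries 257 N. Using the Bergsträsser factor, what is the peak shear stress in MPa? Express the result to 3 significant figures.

Spring index C = D/d = 13.7/2.4 = 5.7083
K_B = (4C+2)/(4C−3) = 24.833/19.833 = 1.2521
τ₀ = 8FD/(πd³) = 8·257·13.7/(π·2.4³) = 28167.2/43.429 = 648.57 MPa
τ_max = K·τ₀ = 1.2521 × 648.57 = 812.08 MPa

812 MPa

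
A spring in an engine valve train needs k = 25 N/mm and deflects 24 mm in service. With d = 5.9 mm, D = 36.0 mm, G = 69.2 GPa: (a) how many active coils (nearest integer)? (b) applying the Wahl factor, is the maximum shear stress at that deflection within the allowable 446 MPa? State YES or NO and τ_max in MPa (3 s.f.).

(a) 9 coils; (b) YES, τ_max = 334 MPa

N_a = Gd⁴/(8D³k) = (69.2×10³)(5.9⁴)/(8·36.0³·25) = 8.986 → N_a = 9
Actual rate k = Gd⁴/(8D³·9) = 24.962 N/mm
Working load F = kδ = 24.962·24 = 599.08 N
C = 36.0/5.9 = 6.1017; K_W = (4C−1)/(4C−4)+0.615/C = 1.2478
τ_max = K_W·8FD/(πd³) = 1.2478·267.41 = 333.67 MPa
τ_max ≤ 446 MPa → acceptable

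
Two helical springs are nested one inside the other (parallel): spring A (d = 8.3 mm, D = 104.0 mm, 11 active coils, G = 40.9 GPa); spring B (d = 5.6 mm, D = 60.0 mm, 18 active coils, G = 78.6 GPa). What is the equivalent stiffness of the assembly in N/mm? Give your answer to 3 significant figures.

k_A = Gd⁴/(8D³N_a) = (40.9×10³)(8.3⁴)/(8·104.0³·11) = 1.9609 N/mm
k_B = Gd⁴/(8D³N_a) = (78.6×10³)(5.6⁴)/(8·60.0³·18) = 2.4852 N/mm
Parallel: k_eq = 1.9609 + 2.4852 = 4.4461 N/mm

4.45 N/mm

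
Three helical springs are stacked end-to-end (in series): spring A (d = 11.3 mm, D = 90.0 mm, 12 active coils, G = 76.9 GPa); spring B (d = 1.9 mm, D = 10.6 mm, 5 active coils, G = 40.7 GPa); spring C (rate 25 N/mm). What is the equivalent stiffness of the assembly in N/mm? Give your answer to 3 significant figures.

k_A = Gd⁴/(8D³N_a) = (76.9×10³)(11.3⁴)/(8·90.0³·12) = 17.916 N/mm
k_B = Gd⁴/(8D³N_a) = (40.7×10³)(1.9⁴)/(8·10.6³·5) = 11.133 N/mm
Series: 1/k_eq = 1/17.916 + 1/11.133 + 1/25 = 0.18564; k_eq = 5.3869 N/mm

5.39 N/mm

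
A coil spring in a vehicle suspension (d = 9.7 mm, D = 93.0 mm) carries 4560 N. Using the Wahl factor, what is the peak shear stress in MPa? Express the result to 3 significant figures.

1360 MPa

Spring index C = D/d = 93.0/9.7 = 9.5876
K_W = (4C−1)/(4C−4) + 0.615/C = 37.351/34.351 + 0.0641 = 1.1515
τ₀ = 8FD/(πd³) = 8·4560·93.0/(π·9.7³) = 3.39264e+06/2867.2 = 1183.2 MPa
τ_max = K·τ₀ = 1.1515 × 1183.2 = 1362.5 MPa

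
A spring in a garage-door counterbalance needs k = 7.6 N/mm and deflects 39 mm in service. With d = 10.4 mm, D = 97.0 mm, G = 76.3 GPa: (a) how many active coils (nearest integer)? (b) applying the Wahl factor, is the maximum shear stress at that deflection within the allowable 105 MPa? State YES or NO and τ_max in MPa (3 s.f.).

N_a = Gd⁴/(8D³k) = (76.3×10³)(10.4⁴)/(8·97.0³·7.6) = 16.09 → N_a = 16
Actual rate k = Gd⁴/(8D³·16) = 7.6407 N/mm
Working load F = kδ = 7.6407·39 = 297.99 N
C = 97.0/10.4 = 9.3269; K_W = (4C−1)/(4C−4)+0.615/C = 1.1560
τ_max = K_W·8FD/(πd³) = 1.1560·65.435 = 75.643 MPa
τ_max ≤ 105 MPa → acceptable

(a) 16 coils; (b) YES, τ_max = 75.6 MPa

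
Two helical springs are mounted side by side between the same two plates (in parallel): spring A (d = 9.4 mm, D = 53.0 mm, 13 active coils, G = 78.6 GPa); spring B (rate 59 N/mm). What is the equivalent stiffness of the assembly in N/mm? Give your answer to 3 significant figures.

k_A = Gd⁴/(8D³N_a) = (78.6×10³)(9.4⁴)/(8·53.0³·13) = 39.634 N/mm
Parallel: k_eq = 39.634 + 59 = 98.634 N/mm

98.6 N/mm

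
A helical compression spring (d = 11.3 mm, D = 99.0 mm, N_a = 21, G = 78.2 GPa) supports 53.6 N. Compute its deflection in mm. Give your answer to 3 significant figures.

k = Gd⁴/(8D³N_a) = (78.2×10³)(11.3⁴)/(8·99.0³·21) = 7.8218 N/mm
δ = F/k = 53.6 / 7.8218 = 6.8527 mm

6.85 mm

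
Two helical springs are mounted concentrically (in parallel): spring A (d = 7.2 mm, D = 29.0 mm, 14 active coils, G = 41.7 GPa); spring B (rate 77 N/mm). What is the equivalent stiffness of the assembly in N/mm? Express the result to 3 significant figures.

k_A = Gd⁴/(8D³N_a) = (41.7×10³)(7.2⁴)/(8·29.0³·14) = 41.026 N/mm
Parallel: k_eq = 41.026 + 77 = 118.03 N/mm

118 N/mm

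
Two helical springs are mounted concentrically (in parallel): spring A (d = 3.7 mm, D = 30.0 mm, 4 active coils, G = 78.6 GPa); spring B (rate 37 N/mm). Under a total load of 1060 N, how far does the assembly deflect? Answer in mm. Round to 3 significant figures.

19.6 mm

k_A = Gd⁴/(8D³N_a) = (78.6×10³)(3.7⁴)/(8·30.0³·4) = 17.05 N/mm
Parallel: k_eq = 17.05 + 37 = 54.05 N/mm
δ = F/k_eq = 1060/54.05 = 19.612 mm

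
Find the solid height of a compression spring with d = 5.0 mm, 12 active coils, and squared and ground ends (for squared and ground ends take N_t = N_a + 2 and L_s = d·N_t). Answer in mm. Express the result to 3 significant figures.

squared and ground ends: N_t = N_a + 2 = 12 + 2 = 14
L_s = d·N_t = 5.0 × 14 = 70 mm

70.0 mm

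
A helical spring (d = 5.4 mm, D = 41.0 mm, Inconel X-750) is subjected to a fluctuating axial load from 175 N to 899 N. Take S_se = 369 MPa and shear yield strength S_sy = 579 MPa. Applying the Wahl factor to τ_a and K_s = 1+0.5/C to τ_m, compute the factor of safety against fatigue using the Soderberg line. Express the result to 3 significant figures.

C = D/d = 41.0/5.4 = 7.5926; K_W = (4C−1)/(4C−4)+0.615/C = 1.1948; K_s = 1+0.5/C = 1.0659
F_a = (F_max−F_min)/2 = 362 N; F_m = (F_max+F_min)/2 = 537 N
τ_a = K_W·8F_aD/(πd³) = 1.1948 × 240.02 = 286.77 MPa
τ_m = K_s·8F_mD/(πd³) = 1.0659 × 356.05 = 379.5 MPa
Soderberg: 1/n_f = τ_a/S_se + τ_m/S_sy = 286.77/369 + 379.5/579 = 0.77715 + 0.65544 = 1.4326
n_f = 1/1.4326 = 0.698

0.698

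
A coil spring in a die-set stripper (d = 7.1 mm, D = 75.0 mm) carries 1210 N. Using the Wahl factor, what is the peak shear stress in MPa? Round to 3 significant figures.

734 MPa

Spring index C = D/d = 75.0/7.1 = 10.5634
K_W = (4C−1)/(4C−4) + 0.615/C = 41.254/38.254 + 0.0582 = 1.1366
τ₀ = 8FD/(πd³) = 8·1210·75.0/(π·7.1³) = 726000/1124.4 = 645.67 MPa
τ_max = K·τ₀ = 1.1366 × 645.67 = 733.9 MPa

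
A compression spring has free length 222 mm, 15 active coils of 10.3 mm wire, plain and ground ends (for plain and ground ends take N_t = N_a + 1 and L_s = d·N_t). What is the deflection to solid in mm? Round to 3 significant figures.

57.2 mm

N_t = 16; L_s = 10.3·16 = 164.8 mm
δ_solid = L₀ − L_s = 222 − 164.8 = 57.2 mm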